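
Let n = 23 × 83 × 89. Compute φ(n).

158752

φ(23) = 23 − 1 = 22.
φ(83) = 83 − 1 = 82.
φ(89) = 89 − 1 = 88.
φ(169901) = 22 × 82 × 88 = 158752.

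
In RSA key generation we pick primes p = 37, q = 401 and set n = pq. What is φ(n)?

14400

φ(pq) = (p−1)(q−1) = 36 · 400 = 14400.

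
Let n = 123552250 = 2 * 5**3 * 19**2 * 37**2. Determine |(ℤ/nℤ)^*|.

45554400

φ(123552250) = 123552250 · (1 − 1/2) · (1 − 1/5) · (1 − 1/19) · (1 − 1/37)
       = 123552250 · 2592/7030 = 45554400.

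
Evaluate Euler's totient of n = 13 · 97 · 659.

758016

φ(13) = 13 − 1 = 12.
φ(97) = 97 − 1 = 96.
φ(659) = 659 − 1 = 658.
φ(830999) = 12 × 96 × 658 = 758016.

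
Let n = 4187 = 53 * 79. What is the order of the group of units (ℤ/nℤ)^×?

φ(4187) = 4187 · (1 − 1/53) · (1 − 1/79)
       = 4187 · 4056/4187 = 4056.

4056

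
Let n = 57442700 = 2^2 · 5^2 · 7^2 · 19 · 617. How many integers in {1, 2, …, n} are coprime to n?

18627840

φ(2^2) = 2^1·(2−1) = 2·1 = 2.
φ(5^2) = 5^2 − 5^1 = 25 − 5 = 20.
φ(7^2) = 7^1·(7−1) = 7·6 = 42.
φ(19) = 19 − 1 = 18.
φ(617) = 617 − 1 = 616.
φ(57442700) = 2 × 20 × 42 × 18 × 616 = 18627840.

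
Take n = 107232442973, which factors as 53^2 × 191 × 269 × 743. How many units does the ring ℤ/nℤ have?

φ(107232442973) = 107232442973 · (1 − 1/53) · (1 − 1/191) · (1 − 1/269) · (1 − 1/743)
       = 107232442973 · 1964697280/2023253641 = 104128955840.

104128955840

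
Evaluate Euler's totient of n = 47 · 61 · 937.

φ(2686379) = 2686379 · (1 − 1/47) · (1 − 1/61) · (1 − 1/937)
       = 2686379 · 2583360/2686379 = 2583360.

2583360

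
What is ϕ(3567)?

2240

Prime factorization: 3567 = 3 · 29 · 41.
φ(3) = 3 − 1 = 2.
φ(29) = 29 − 1 = 28.
φ(41) = 41 − 1 = 40.
Multiply: 2 · 28 · 40 = 2240.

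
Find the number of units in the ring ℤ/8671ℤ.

Factor 8671: 8671 = 13 · 23 · 29.
φ(13) = 13 − 1 = 12.
φ(23) = 23 − 1 = 22.
φ(29) = 29 − 1 = 28.
Since φ is multiplicative, φ(8671) = 12 · 22 · 28 = 7392.

7392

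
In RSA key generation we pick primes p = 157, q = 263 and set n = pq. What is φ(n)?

40872

φ(41291) = 41291 · (1 − 1/157) · (1 − 1/263)
       = 41291 · 40872/41291 = 40872.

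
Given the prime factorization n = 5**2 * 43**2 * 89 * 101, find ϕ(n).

φ(5^2) = 5^1·(5−1) = 5·4 = 20.
φ(43^2) = 43^2 − 43^1 = 1849 − 43 = 1806.
φ(89) = 89 − 1 = 88.
φ(101) = 101 − 1 = 100.
Multiply: 20 · 1806 · 88 · 100 = 317856000.

317856000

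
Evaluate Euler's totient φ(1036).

First factor: 1036 = 2^2 · 7 · 37.
φ(1036) = 1036 · (1 − 1/2) · (1 − 1/7) · (1 − 1/37)
       = 1036 · 216/518 = 432.

432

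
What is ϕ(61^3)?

223260

φ(226981) = 226981 · (1 − 1/61)
       = 226981 · 60/61 = 223260.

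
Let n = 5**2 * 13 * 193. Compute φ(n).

φ(5^2) = 5^2 − 5^1 = 25 − 5 = 20.
φ(13) = 13 − 1 = 12.
φ(193) = 193 − 1 = 192.
Multiply: 20 · 12 · 192 = 46080.

46080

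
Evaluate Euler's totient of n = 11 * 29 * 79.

21840

φ(11) = 11 − 1 = 10.
φ(29) = 29 − 1 = 28.
φ(79) = 79 − 1 = 78.
Multiply: 10 · 28 · 78 = 21840.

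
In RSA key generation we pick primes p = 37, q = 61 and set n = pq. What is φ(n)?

2160

φ(n) = (p − 1)(q − 1) = (37−1)(61−1) = 36·60 = 2160.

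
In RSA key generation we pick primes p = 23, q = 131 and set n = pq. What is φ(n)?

2860

φ(pq) = (p−1)(q−1) = 22 · 130 = 2860.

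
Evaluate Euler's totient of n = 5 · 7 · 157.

3744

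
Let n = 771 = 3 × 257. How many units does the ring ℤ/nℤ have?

512

φ(771) = 771 · (1 − 1/3) · (1 − 1/257)
       = 771 · 512/771 = 512.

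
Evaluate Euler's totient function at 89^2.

φ(7921) = 7921 · (1 − 1/89)
       = 7921 · 88/89 = 7832.

7832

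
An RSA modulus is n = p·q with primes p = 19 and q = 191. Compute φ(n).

3420

φ(pq) = (p−1)(q−1) = 18 · 190 = 3420.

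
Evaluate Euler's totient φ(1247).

Prime factorization: 1247 = 29 · 43.
φ(29) = 29 − 1 = 28.
φ(43) = 43 − 1 = 42.
Multiply: 28 · 42 = 1176.

1176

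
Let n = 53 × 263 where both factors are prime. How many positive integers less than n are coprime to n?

φ(53) = 53 − 1 = 52.
φ(263) = 263 − 1 = 262.
Multiply: 52 · 262 = 13624.

13624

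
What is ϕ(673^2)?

φ(452929) = 452929 · (1 − 1/673)
       = 452929 · 672/673 = 452256.

452256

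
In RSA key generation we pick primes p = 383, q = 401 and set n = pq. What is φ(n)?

152800

φ(153583) = 153583 · (1 − 1/383) · (1 − 1/401)
       = 153583 · 152800/153583 = 152800.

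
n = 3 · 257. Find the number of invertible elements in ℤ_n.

512

φ(771) = 771 · (1 − 1/3) · (1 − 1/257)
       = 771 · 512/771 = 512.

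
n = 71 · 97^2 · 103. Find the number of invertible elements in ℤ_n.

φ(68808017) = 68808017 · (1 − 1/71) · (1 − 1/97) · (1 − 1/103)
       = 68808017 · 685440/709361 = 66487680.

66487680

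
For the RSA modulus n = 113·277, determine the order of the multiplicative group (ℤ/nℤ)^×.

φ(113) = 113 − 1 = 112.
φ(277) = 277 − 1 = 276.
Since φ is multiplicative, φ(31301) = 112 · 276 = 30912.

30912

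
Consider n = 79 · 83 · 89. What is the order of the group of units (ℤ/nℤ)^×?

562848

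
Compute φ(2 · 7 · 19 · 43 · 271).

1224720

φ(3099698) = 3099698 · (1 − 1/2) · (1 − 1/7) · (1 − 1/19) · (1 − 1/43) · (1 − 1/271)
       = 3099698 · 1224720/3099698 = 1224720.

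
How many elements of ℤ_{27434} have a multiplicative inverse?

11760

First factor: 27434 = 2 · 11 · 29 · 43.
φ(27434) = 27434 · (1 − 1/2) · (1 − 1/11) · (1 − 1/29) · (1 − 1/43)
       = 27434 · 11760/27434 = 11760.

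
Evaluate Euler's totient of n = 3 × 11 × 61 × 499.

φ(3) = 3 − 1 = 2.
φ(11) = 11 − 1 = 10.
φ(61) = 61 − 1 = 60.
φ(499) = 499 − 1 = 498.
Multiply: 2 · 10 · 60 · 498 = 597600.

597600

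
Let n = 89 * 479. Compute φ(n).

42064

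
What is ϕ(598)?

264

Prime factorization: 598 = 2 · 13 · 23.
φ(598) = 598 · (1 − 1/2) · (1 − 1/13) · (1 − 1/23)
       = 598 · 264/598 = 264.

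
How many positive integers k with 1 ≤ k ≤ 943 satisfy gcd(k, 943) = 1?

943 = 23 × 41.
φ(23) = 23 − 1 = 22.
φ(41) = 41 − 1 = 40.
φ(943) = 22 × 40 = 880.

880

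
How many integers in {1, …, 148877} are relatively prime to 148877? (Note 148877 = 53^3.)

146068

φ(53^3) = 53^3 − 53^2 = 148877 − 2809 = 146068.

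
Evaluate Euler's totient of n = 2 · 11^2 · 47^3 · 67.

φ(2) = 2 − 1 = 1.
φ(11^2) = 11^2 − 11^1 = 121 − 11 = 110.
φ(47^3) = 47^3 − 47^2 = 103823 − 2209 = 101614.
φ(67) = 67 − 1 = 66.
Since φ is multiplicative, φ(1683386122) = 1 · 110 · 101614 · 66 = 737717640.

737717640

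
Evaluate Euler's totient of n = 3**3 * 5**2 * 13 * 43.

φ(377325) = 377325 · (1 − 1/3) · (1 − 1/5) · (1 − 1/13) · (1 − 1/43)
       = 377325 · 4032/8385 = 181440.

181440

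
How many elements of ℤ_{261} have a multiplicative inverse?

261 = 3^2 · 29.
φ(261) = 261 · (1 − 1/3) · (1 − 1/29)
       = 261 · 56/87 = 168.

168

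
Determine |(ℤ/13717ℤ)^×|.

Factor 13717: 13717 = 11 · 29 · 43.
φ(13717) = 13717 · (1 − 1/11) · (1 − 1/29) · (1 − 1/43)
       = 13717 · 11760/13717 = 11760.

11760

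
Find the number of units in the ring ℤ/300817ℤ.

246400

Prime factorization: 300817 = 11 × 23 × 29 × 41.
φ(300817) = 300817 · (1 − 1/11) · (1 − 1/23) · (1 − 1/29) · (1 − 1/41)
       = 300817 · 246400/300817 = 246400.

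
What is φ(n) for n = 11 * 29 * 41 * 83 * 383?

350828800

φ(415768331) = 415768331 · (1 − 1/11) · (1 − 1/29) · (1 − 1/41) · (1 − 1/83) · (1 − 1/383)
       = 415768331 · 350828800/415768331 = 350828800.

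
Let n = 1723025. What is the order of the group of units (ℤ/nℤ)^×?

First factor: 1723025 = 5^2 · 41^3.
φ(5^2) = 5^1·(5−1) = 5·4 = 20.
φ(41^3) = 41^3 − 41^2 = 68921 − 1681 = 67240.
Since φ is multiplicative, φ(1723025) = 20 · 67240 = 1344800.

1344800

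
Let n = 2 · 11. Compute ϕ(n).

10

φ(2) = 2 − 1 = 1.
φ(11) = 11 − 1 = 10.
Multiply: 1 · 10 = 10.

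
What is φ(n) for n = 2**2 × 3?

4

φ(12) = 12 · (1 − 1/2) · (1 − 1/3)
       = 12 · 2/6 = 4.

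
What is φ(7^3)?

φ(343) = 343 · (1 − 1/7)
       = 343 · 6/7 = 294.

294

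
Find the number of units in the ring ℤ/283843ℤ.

221760

283843 = 7 · 23 · 41 · 43.
φ(283843) = 283843 · (1 − 1/7) · (1 − 1/23) · (1 − 1/41) · (1 − 1/43)
       = 283843 · 221760/283843 = 221760.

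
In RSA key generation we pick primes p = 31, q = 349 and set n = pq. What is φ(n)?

10440

φ(31) = 31 − 1 = 30.
φ(349) = 349 − 1 = 348.
Since φ is multiplicative, φ(10819) = 30 · 348 = 10440.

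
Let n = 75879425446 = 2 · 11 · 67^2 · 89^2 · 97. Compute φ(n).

33247779840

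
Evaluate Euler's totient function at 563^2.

316406

φ(563^2) = 563^1·(563−1) = 563·562 = 316406.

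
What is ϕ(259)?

216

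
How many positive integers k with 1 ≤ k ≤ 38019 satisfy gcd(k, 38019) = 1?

22176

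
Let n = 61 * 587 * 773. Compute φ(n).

φ(61) = 61 − 1 = 60.
φ(587) = 587 − 1 = 586.
φ(773) = 773 − 1 = 772.
φ(27678811) = 60 × 586 × 772 = 27143520.

27143520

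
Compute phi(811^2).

656910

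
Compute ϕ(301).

252

301 = 7 · 43.
φ(7) = 7 − 1 = 6.
φ(43) = 43 − 1 = 42.
Multiply: 6 · 42 = 252.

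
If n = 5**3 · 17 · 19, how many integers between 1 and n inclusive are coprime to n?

φ(5^3) = 5^2·(5−1) = 25·4 = 100.
φ(17) = 17 − 1 = 16.
φ(19) = 19 − 1 = 18.
φ(40375) = 100 × 16 × 18 = 28800.

28800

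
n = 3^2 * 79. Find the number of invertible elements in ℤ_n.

468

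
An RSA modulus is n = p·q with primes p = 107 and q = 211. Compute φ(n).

22260

φ(n) = (p − 1)(q − 1) = (107−1)(211−1) = 106·210 = 22260.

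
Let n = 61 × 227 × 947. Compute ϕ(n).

12827760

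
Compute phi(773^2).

φ(597529) = 597529 · (1 − 1/773)
       = 597529 · 772/773 = 596756.

596756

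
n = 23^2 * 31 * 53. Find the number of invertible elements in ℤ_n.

789360

φ(23^2) = 23^2 − 23^1 = 529 − 23 = 506.
φ(31) = 31 − 1 = 30.
φ(53) = 53 − 1 = 52.
φ(869147) = 506 × 30 × 52 = 789360.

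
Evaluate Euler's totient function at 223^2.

φ(49729) = 49729 · (1 − 1/223)
       = 49729 · 222/223 = 49506.

49506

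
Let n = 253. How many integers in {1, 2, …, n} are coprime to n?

220

Factor 253: 253 = 11 × 23.
φ(253) = 253 · (1 − 1/11) · (1 − 1/23)
       = 253 · 220/253 = 220.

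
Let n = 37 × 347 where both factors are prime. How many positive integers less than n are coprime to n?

12456

φ(n) = (p − 1)(q − 1) = (37−1)(347−1) = 36·346 = 12456.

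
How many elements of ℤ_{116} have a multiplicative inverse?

First factor: 116 = 2^2 × 29.
φ(2^2) = 2^1·(2−1) = 2·1 = 2.
φ(29) = 29 − 1 = 28.
Since φ is multiplicative, φ(116) = 2 · 28 = 56.

56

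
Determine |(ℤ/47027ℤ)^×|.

Factor 47027: 47027 = 31 * 37 * 41.
φ(31) = 31 − 1 = 30.
φ(37) = 37 − 1 = 36.
φ(41) = 41 − 1 = 40.
Multiply: 30 · 36 · 40 = 43200.

43200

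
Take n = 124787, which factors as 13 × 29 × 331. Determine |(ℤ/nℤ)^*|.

φ(13) = 13 − 1 = 12.
φ(29) = 29 − 1 = 28.
φ(331) = 331 − 1 = 330.
Multiply: 12 · 28 · 330 = 110880.

110880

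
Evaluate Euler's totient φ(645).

336

Factor 645: 645 = 3 · 5 · 43.
φ(3) = 3 − 1 = 2.
φ(5) = 5 − 1 = 4.
φ(43) = 43 − 1 = 42.
Since φ is multiplicative, φ(645) = 2 · 4 · 42 = 336.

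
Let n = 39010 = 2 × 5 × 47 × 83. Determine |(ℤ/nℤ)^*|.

15088

φ(2) = 2 − 1 = 1.
φ(5) = 5 − 1 = 4.
φ(47) = 47 − 1 = 46.
φ(83) = 83 − 1 = 82.
Since φ is multiplicative, φ(39010) = 1 · 4 · 46 · 82 = 15088.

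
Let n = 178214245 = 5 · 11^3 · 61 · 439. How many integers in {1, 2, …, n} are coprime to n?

φ(178214245) = 178214245 · (1 − 1/5) · (1 − 1/11) · (1 − 1/61) · (1 − 1/439)
       = 178214245 · 1051200/1472845 = 127195200.

127195200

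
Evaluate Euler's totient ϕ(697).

Factor 697: 697 = 17 * 41.
φ(697) = 697 · (1 − 1/17) · (1 − 1/41)
       = 697 · 640/697 = 640.

640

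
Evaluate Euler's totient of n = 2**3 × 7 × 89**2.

187968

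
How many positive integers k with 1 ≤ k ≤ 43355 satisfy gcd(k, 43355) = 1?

29568

Factor 43355: 43355 = 5 · 13 · 23 · 29.
φ(5) = 5 − 1 = 4.
φ(13) = 13 − 1 = 12.
φ(23) = 23 − 1 = 22.
φ(29) = 29 − 1 = 28.
Since φ is multiplicative, φ(43355) = 4 · 12 · 22 · 28 = 29568.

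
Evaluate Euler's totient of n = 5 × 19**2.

φ(1805) = 1805 · (1 − 1/5) · (1 − 1/19)
       = 1805 · 72/95 = 1368.

1368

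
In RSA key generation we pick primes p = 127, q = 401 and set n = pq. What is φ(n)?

50400

φ(n) = (p − 1)(q − 1) = (127−1)(401−1) = 126·400 = 50400.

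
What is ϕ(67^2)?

4422

φ(4489) = 4489 · (1 − 1/67)
       = 4489 · 66/67 = 4422.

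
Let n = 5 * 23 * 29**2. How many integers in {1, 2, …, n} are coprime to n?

71456

φ(5) = 5 − 1 = 4.
φ(23) = 23 − 1 = 22.
φ(29^2) = 29^1·(29−1) = 29·28 = 812.
φ(96715) = 4 × 22 × 812 = 71456.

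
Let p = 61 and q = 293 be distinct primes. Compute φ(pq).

17520

φ(n) = (p − 1)(q − 1) = (61−1)(293−1) = 60·292 = 17520.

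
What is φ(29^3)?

φ(24389) = 24389 · (1 − 1/29)
       = 24389 · 28/29 = 23548.

23548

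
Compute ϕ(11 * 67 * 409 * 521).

φ(11) = 11 − 1 = 10.
φ(67) = 67 − 1 = 66.
φ(409) = 409 − 1 = 408.
φ(521) = 521 − 1 = 520.
Multiply: 10 · 66 · 408 · 520 = 140025600.

140025600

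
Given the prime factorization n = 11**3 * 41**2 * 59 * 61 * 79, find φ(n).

538645536000

φ(11^3) = 11^3 − 11^2 = 1331 − 121 = 1210.
φ(41^2) = 41^1·(41−1) = 41·40 = 1640.
φ(59) = 59 − 1 = 58.
φ(61) = 61 − 1 = 60.
φ(79) = 79 − 1 = 78.
φ(636142932931) = 1210 × 1640 × 58 × 60 × 78 = 538645536000.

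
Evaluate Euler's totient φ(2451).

1512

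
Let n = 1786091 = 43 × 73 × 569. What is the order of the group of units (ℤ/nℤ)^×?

1717632

φ(1786091) = 1786091 · (1 − 1/43) · (1 − 1/73) · (1 − 1/569)
       = 1786091 · 1717632/1786091 = 1717632.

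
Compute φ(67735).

Factor 67735: 67735 = 5 · 19 · 23 · 31.
φ(5) = 5 − 1 = 4.
φ(19) = 19 − 1 = 18.
φ(23) = 23 − 1 = 22.
φ(31) = 31 − 1 = 30.
φ(67735) = 4 × 18 × 22 × 30 = 47520.

47520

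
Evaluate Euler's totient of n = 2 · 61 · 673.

40320

φ(2) = 2 − 1 = 1.
φ(61) = 61 − 1 = 60.
φ(673) = 673 − 1 = 672.
Multiply: 1 · 60 · 672 = 40320.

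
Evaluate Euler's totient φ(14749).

12348

First factor: 14749 = 7^3 · 43.
φ(7^3) = 7^3 − 7^2 = 343 − 49 = 294.
φ(43) = 43 − 1 = 42.
Since φ is multiplicative, φ(14749) = 294 · 42 = 12348.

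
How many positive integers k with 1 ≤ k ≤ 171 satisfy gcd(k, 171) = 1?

171 = 3^2 · 19.
φ(171) = 171 · (1 − 1/3) · (1 − 1/19)
       = 171 · 36/57 = 108.

108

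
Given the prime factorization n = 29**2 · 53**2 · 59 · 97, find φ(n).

φ(13519837787) = 13519837787 · (1 − 1/29) · (1 − 1/53) · (1 − 1/59) · (1 − 1/97)
       = 13519837787 · 8107008/8796251 = 12460471296.

12460471296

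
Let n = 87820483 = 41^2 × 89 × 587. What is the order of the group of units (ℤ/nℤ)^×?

84571520

φ(41^2) = 41^1·(41−1) = 41·40 = 1640.
φ(89) = 89 − 1 = 88.
φ(587) = 587 − 1 = 586.
Multiply: 1640 · 88 · 586 = 84571520.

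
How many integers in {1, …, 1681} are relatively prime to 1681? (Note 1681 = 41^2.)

φ(1681) = 1681 · (1 − 1/41)
       = 1681 · 40/41 = 1640.

1640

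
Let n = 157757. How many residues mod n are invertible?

Factor 157757: 157757 = 19^3 · 23.
φ(19^3) = 19^2·(19−1) = 361·18 = 6498.
φ(23) = 23 − 1 = 22.
φ(157757) = 6498 × 22 = 142956.

142956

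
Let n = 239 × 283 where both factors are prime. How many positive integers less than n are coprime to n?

67116

φ(239) = 239 − 1 = 238.
φ(283) = 283 − 1 = 282.
Multiply: 238 · 282 = 67116.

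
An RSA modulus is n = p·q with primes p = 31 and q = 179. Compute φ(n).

For distinct primes, φ(pq) = (p−1)(q−1) = 30 × 178 = 5340.

5340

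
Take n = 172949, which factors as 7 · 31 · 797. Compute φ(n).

143280

φ(172949) = 172949 · (1 − 1/7) · (1 − 1/31) · (1 − 1/797)
       = 172949 · 143280/172949 = 143280.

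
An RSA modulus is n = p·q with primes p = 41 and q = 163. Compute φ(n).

6480

φ(41) = 41 − 1 = 40.
φ(163) = 163 − 1 = 162.
Since φ is multiplicative, φ(6683) = 40 · 162 = 6480.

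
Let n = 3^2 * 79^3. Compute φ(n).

φ(3^2) = 3^1·(3−1) = 3·2 = 6.
φ(79^3) = 79^2·(79−1) = 6241·78 = 486798.
Since φ is multiplicative, φ(4437351) = 6 · 486798 = 2920788.

2920788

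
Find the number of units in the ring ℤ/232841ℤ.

232841 = 7 × 29 × 31 × 37.
φ(7) = 7 − 1 = 6.
φ(29) = 29 − 1 = 28.
φ(31) = 31 − 1 = 30.
φ(37) = 37 − 1 = 36.
Multiply: 6 · 28 · 30 · 36 = 181440.

181440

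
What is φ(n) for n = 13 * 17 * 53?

φ(11713) = 11713 · (1 − 1/13) · (1 − 1/17) · (1 − 1/53)
       = 11713 · 9984/11713 = 9984.

9984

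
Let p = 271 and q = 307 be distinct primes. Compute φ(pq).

82620

φ(pq) = (p−1)(q−1) = 270 · 306 = 82620.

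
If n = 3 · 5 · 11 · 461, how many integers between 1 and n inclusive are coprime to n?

φ(76065) = 76065 · (1 − 1/3) · (1 − 1/5) · (1 − 1/11) · (1 − 1/461)
       = 76065 · 36800/76065 = 36800.

36800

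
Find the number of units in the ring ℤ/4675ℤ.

3200

Factor 4675: 4675 = 5^2 · 11 · 17.
φ(5^2) = 5^2 − 5^1 = 25 − 5 = 20.
φ(11) = 11 − 1 = 10.
φ(17) = 17 − 1 = 16.
Multiply: 20 · 10 · 16 = 3200.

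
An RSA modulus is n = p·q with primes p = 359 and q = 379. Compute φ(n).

135324

φ(359) = 359 − 1 = 358.
φ(379) = 379 − 1 = 378.
φ(136061) = 358 × 378 = 135324.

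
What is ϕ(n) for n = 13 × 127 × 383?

φ(632333) = 632333 · (1 − 1/13) · (1 − 1/127) · (1 − 1/383)
       = 632333 · 577584/632333 = 577584.

577584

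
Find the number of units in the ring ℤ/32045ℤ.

First factor: 32045 = 5 · 13 · 17 · 29.
φ(5) = 5 − 1 = 4.
φ(13) = 13 − 1 = 12.
φ(17) = 17 − 1 = 16.
φ(29) = 29 − 1 = 28.
φ(32045) = 4 × 12 × 16 × 28 = 21504.

21504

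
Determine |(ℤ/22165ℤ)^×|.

14400

22165 = 5 × 11 × 13 × 31.
φ(5) = 5 − 1 = 4.
φ(11) = 11 − 1 = 10.
φ(13) = 13 − 1 = 12.
φ(31) = 31 − 1 = 30.
φ(22165) = 4 × 10 × 12 × 30 = 14400.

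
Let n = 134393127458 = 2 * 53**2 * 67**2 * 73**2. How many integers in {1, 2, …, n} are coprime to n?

φ(134393127458) = 134393127458 · (1 − 1/2) · (1 − 1/53) · (1 − 1/67) · (1 − 1/73)
       = 134393127458 · 247104/518446 = 64055040192.

64055040192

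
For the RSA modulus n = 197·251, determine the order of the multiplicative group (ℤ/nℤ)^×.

49000

φ(pq) = (p−1)(q−1) = 196 · 250 = 49000.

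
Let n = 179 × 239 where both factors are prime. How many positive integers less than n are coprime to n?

For distinct primes, φ(pq) = (p−1)(q−1) = 178 × 238 = 42364.

42364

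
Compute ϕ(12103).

9072

12103 = 7^2 · 13 · 19.
φ(7^2) = 7^2 − 7^1 = 49 − 7 = 42.
φ(13) = 13 − 1 = 12.
φ(19) = 19 − 1 = 18.
Multiply: 42 · 12 · 18 = 9072.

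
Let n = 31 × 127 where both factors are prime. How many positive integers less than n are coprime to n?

3780

φ(31) = 31 − 1 = 30.
φ(127) = 127 − 1 = 126.
φ(3937) = 30 × 126 = 3780.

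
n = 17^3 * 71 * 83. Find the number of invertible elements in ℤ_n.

φ(17^3) = 17^2·(17−1) = 289·16 = 4624.
φ(71) = 71 − 1 = 70.
φ(83) = 83 − 1 = 82.
Multiply: 4624 · 70 · 82 = 26541760.

26541760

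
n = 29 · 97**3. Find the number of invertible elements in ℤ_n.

φ(26467517) = 26467517 · (1 − 1/29) · (1 − 1/97)
       = 26467517 · 2688/2813 = 25291392.

25291392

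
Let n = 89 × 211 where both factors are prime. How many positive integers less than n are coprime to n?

For distinct primes, φ(pq) = (p−1)(q−1) = 88 × 210 = 18480.

18480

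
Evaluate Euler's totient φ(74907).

First factor: 74907 = 3**2 · 7 · 29 · 41.
φ(74907) = 74907 · (1 − 1/3) · (1 − 1/7) · (1 − 1/29) · (1 − 1/41)
       = 74907 · 13440/24969 = 40320.

40320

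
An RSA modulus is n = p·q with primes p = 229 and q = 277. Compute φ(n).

62928

φ(63433) = 63433 · (1 − 1/229) · (1 − 1/277)
       = 63433 · 62928/63433 = 62928.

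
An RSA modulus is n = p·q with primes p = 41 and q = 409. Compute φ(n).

16320

φ(n) = (p − 1)(q − 1) = (41−1)(409−1) = 40·408 = 16320.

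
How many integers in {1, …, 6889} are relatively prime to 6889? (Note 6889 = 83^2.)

φ(83^2) = 83^1·(83−1) = 83·82 = 6806.

6806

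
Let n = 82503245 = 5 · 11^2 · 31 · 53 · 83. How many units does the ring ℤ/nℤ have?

φ(82503245) = 82503245 · (1 − 1/5) · (1 − 1/11) · (1 − 1/31) · (1 − 1/53) · (1 − 1/83)
       = 82503245 · 5116800/7500295 = 56284800.

56284800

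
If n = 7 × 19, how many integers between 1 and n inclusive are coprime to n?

108

φ(133) = 133 · (1 − 1/7) · (1 − 1/19)
       = 133 · 108/133 = 108.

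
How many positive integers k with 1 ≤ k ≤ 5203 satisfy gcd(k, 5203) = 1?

4620

Factor 5203: 5203 = 11^2 · 43.
φ(5203) = 5203 · (1 − 1/11) · (1 − 1/43)
       = 5203 · 420/473 = 4620.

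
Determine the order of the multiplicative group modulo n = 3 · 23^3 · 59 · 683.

φ(3) = 3 − 1 = 2.
φ(23^3) = 23^3 − 23^2 = 12167 − 529 = 11638.
φ(59) = 59 − 1 = 58.
φ(683) = 683 − 1 = 682.
φ(1470880797) = 2 × 11638 × 58 × 682 = 920705456.

920705456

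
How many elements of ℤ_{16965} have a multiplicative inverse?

8064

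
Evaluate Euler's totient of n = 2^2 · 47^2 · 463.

φ(2^2) = 2^1·(2−1) = 2·1 = 2.
φ(47^2) = 47^2 − 47^1 = 2209 − 47 = 2162.
φ(463) = 463 − 1 = 462.
φ(4091068) = 2 × 2162 × 462 = 1997688.

1997688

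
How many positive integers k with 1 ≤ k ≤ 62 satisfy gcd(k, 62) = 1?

First factor: 62 = 2 * 31.
φ(62) = 62 · (1 − 1/2) · (1 − 1/31)
       = 62 · 30/62 = 30.

30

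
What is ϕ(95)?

72

Factor 95: 95 = 5 · 19.
φ(95) = 95 · (1 − 1/5) · (1 − 1/19)
       = 95 · 72/95 = 72.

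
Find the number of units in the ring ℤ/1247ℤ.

1176

First factor: 1247 = 29 · 43.
φ(1247) = 1247 · (1 − 1/29) · (1 − 1/43)
       = 1247 · 1176/1247 = 1176.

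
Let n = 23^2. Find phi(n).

φ(23^2) = 23^1·(23−1) = 23·22 = 506.

506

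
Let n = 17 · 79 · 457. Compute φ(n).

φ(613751) = 613751 · (1 − 1/17) · (1 − 1/79) · (1 − 1/457)
       = 613751 · 569088/613751 = 569088.

569088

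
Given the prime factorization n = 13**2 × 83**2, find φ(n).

1061736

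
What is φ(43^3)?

77658

φ(79507) = 79507 · (1 − 1/43)
       = 79507 · 42/43 = 77658.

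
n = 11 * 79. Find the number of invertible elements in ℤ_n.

780

φ(11) = 11 − 1 = 10.
φ(79) = 79 − 1 = 78.
φ(869) = 10 × 78 = 780.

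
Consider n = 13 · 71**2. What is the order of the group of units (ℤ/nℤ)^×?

φ(65533) = 65533 · (1 − 1/13) · (1 − 1/71)
       = 65533 · 840/923 = 59640.

59640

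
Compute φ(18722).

18722 = 2 · 11 · 23 · 37.
φ(2) = 2 − 1 = 1.
φ(11) = 11 − 1 = 10.
φ(23) = 23 − 1 = 22.
φ(37) = 37 − 1 = 36.
Multiply: 1 · 10 · 22 · 36 = 7920.

7920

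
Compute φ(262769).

215040

First factor: 262769 = 13 × 17 × 29 × 41.
φ(13) = 13 − 1 = 12.
φ(17) = 17 − 1 = 16.
φ(29) = 29 − 1 = 28.
φ(41) = 41 − 1 = 40.
Multiply: 12 · 16 · 28 · 40 = 215040.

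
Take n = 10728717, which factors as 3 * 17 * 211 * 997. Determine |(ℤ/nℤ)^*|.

φ(3) = 3 − 1 = 2.
φ(17) = 17 − 1 = 16.
φ(211) = 211 − 1 = 210.
φ(997) = 997 − 1 = 996.
Since φ is multiplicative, φ(10728717) = 2 · 16 · 210 · 996 = 6693120.

6693120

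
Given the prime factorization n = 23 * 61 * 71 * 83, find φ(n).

7576800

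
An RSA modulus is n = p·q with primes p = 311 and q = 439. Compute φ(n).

135780

φ(pq) = (p−1)(q−1) = 310 · 438 = 135780.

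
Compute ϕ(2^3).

φ(2^3) = 2^3 − 2^2 = 8 − 4 = 4.

4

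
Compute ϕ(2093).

Prime factorization: 2093 = 7 × 13 × 23.
φ(7) = 7 − 1 = 6.
φ(13) = 13 − 1 = 12.
φ(23) = 23 − 1 = 22.
Since φ is multiplicative, φ(2093) = 6 · 12 · 22 = 1584.

1584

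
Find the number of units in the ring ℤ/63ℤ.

63 = 3^2 · 7.
φ(63) = 63 · (1 − 1/3) · (1 − 1/7)
       = 63 · 12/21 = 36.

36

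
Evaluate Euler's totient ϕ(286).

120

286 = 2 * 11 * 13.
φ(286) = 286 · (1 − 1/2) · (1 − 1/11) · (1 − 1/13)
       = 286 · 120/286 = 120.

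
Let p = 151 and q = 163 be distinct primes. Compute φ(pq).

24300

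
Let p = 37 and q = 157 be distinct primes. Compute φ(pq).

For distinct primes, φ(pq) = (p−1)(q−1) = 36 × 156 = 5616.

5616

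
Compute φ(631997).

544320

631997 = 19 · 29 · 31 · 37.
φ(631997) = 631997 · (1 − 1/19) · (1 − 1/29) · (1 − 1/31) · (1 − 1/37)
       = 631997 · 544320/631997 = 544320.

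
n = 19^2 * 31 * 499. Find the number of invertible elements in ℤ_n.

5109480

φ(5584309) = 5584309 · (1 − 1/19) · (1 − 1/31) · (1 − 1/499)
       = 5584309 · 268920/293911 = 5109480.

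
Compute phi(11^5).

φ(161051) = 161051 · (1 − 1/11)
       = 161051 · 10/11 = 146410.

146410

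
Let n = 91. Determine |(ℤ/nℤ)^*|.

First factor: 91 = 7 · 13.
φ(7) = 7 − 1 = 6.
φ(13) = 13 − 1 = 12.
φ(91) = 6 × 12 = 72.

72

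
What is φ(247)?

247 = 13 · 19.
φ(13) = 13 − 1 = 12.
φ(19) = 19 − 1 = 18.
Multiply: 12 · 18 = 216.

216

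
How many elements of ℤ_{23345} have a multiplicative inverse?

14784

Factor 23345: 23345 = 5 * 7 * 23 * 29.
φ(5) = 5 − 1 = 4.
φ(7) = 7 − 1 = 6.
φ(23) = 23 − 1 = 22.
φ(29) = 29 − 1 = 28.
Multiply: 4 · 6 · 22 · 28 = 14784.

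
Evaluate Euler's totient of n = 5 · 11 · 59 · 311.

719200

φ(1009195) = 1009195 · (1 − 1/5) · (1 − 1/11) · (1 − 1/59) · (1 − 1/311)
       = 1009195 · 719200/1009195 = 719200.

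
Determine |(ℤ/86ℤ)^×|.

First factor: 86 = 2 · 43.
φ(2) = 2 − 1 = 1.
φ(43) = 43 − 1 = 42.
Multiply: 1 · 42 = 42.

42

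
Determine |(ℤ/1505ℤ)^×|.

1008

1505 = 5 · 7 · 43.
φ(5) = 5 − 1 = 4.
φ(7) = 7 − 1 = 6.
φ(43) = 43 − 1 = 42.
Since φ is multiplicative, φ(1505) = 4 · 6 · 42 = 1008.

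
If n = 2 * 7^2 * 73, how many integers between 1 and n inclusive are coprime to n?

3024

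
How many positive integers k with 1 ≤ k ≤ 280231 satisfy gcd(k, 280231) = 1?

Factor 280231: 280231 = 7^3 * 19 * 43.
φ(280231) = 280231 · (1 − 1/7) · (1 − 1/19) · (1 − 1/43)
       = 280231 · 4536/5719 = 222264.

222264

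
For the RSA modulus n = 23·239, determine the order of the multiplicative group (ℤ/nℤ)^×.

5236

φ(23) = 23 − 1 = 22.
φ(239) = 239 − 1 = 238.
φ(5497) = 22 × 238 = 5236.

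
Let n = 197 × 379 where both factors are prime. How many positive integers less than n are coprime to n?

φ(74663) = 74663 · (1 − 1/197) · (1 − 1/379)
       = 74663 · 74088/74663 = 74088.

74088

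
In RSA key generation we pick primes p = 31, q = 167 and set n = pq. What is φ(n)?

4980

φ(pq) = (p−1)(q−1) = 30 · 166 = 4980.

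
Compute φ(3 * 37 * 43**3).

5591376

φ(8825277) = 8825277 · (1 − 1/3) · (1 − 1/37) · (1 − 1/43)
       = 8825277 · 3024/4773 = 5591376.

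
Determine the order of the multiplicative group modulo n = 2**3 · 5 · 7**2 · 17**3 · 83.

254800896

φ(2^3) = 2^3 − 2^2 = 8 − 4 = 4.
φ(5) = 5 − 1 = 4.
φ(7^2) = 7^2 − 7^1 = 49 − 7 = 42.
φ(17^3) = 17^2·(17−1) = 289·16 = 4624.
φ(83) = 83 − 1 = 82.
φ(799246840) = 4 × 4 × 42 × 4624 × 82 = 254800896.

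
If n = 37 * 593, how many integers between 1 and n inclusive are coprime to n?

φ(21941) = 21941 · (1 − 1/37) · (1 − 1/593)
       = 21941 · 21312/21941 = 21312.

21312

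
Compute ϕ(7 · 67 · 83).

32472

φ(7) = 7 − 1 = 6.
φ(67) = 67 − 1 = 66.
φ(83) = 83 − 1 = 82.
Multiply: 6 · 66 · 82 = 32472.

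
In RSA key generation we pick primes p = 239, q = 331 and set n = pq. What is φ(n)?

φ(pq) = (p−1)(q−1) = 238 · 330 = 78540.

78540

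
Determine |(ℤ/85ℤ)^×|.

64

First factor: 85 = 5 * 17.
φ(85) = 85 · (1 − 1/5) · (1 − 1/17)
       = 85 · 64/85 = 64.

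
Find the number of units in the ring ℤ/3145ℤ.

2304

First factor: 3145 = 5 · 17 · 37.
φ(5) = 5 − 1 = 4.
φ(17) = 17 − 1 = 16.
φ(37) = 37 − 1 = 36.
Since φ is multiplicative, φ(3145) = 4 · 16 · 36 = 2304.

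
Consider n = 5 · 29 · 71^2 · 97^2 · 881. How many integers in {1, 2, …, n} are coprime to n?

φ(6059043585905) = 6059043585905 · (1 − 1/5) · (1 − 1/29) · (1 − 1/71) · (1 − 1/97) · (1 − 1/881)
       = 6059043585905 · 662323200/879779815 = 4561419878400.

4561419878400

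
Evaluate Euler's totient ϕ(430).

168

First factor: 430 = 2 * 5 * 43.
φ(2) = 2 − 1 = 1.
φ(5) = 5 − 1 = 4.
φ(43) = 43 − 1 = 42.
φ(430) = 1 × 4 × 42 = 168.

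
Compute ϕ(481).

Prime factorization: 481 = 13 × 37.
φ(481) = 481 · (1 − 1/13) · (1 − 1/37)
       = 481 · 432/481 = 432.

432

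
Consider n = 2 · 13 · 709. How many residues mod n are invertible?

8496

φ(2) = 2 − 1 = 1.
φ(13) = 13 − 1 = 12.
φ(709) = 709 − 1 = 708.
Since φ is multiplicative, φ(18434) = 1 · 12 · 708 = 8496.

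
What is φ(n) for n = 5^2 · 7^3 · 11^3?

7114800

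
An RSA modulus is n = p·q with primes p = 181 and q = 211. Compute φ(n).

φ(38191) = 38191 · (1 − 1/181) · (1 − 1/211)
       = 38191 · 37800/38191 = 37800.

37800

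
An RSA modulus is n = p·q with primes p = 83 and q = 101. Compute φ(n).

φ(pq) = (p−1)(q−1) = 82 · 100 = 8200.

8200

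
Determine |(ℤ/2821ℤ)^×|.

2160

Prime factorization: 2821 = 7 · 13 · 31.
φ(2821) = 2821 · (1 − 1/7) · (1 − 1/13) · (1 − 1/31)
       = 2821 · 2160/2821 = 2160.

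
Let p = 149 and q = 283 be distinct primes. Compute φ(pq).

41736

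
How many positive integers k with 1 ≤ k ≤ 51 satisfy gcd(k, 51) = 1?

32

Factor 51: 51 = 3 · 17.
φ(3) = 3 − 1 = 2.
φ(17) = 17 − 1 = 16.
φ(51) = 2 × 16 = 32.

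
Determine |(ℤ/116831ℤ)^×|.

Factor 116831: 116831 = 11 · 13 · 19 · 43.
φ(116831) = 116831 · (1 − 1/11) · (1 − 1/13) · (1 − 1/19) · (1 − 1/43)
       = 116831 · 90720/116831 = 90720.

90720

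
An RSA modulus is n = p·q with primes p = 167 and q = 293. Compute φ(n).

48472

φ(167) = 167 − 1 = 166.
φ(293) = 293 − 1 = 292.
φ(48931) = 166 × 292 = 48472.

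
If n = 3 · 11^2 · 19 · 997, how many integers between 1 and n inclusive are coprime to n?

φ(6876309) = 6876309 · (1 − 1/3) · (1 − 1/11) · (1 − 1/19) · (1 − 1/997)
       = 6876309 · 358560/625119 = 3944160.

3944160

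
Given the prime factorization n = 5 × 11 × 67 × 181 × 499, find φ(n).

φ(5) = 5 − 1 = 4.
φ(11) = 11 − 1 = 10.
φ(67) = 67 − 1 = 66.
φ(181) = 181 − 1 = 180.
φ(499) = 499 − 1 = 498.
φ(332825515) = 4 × 10 × 66 × 180 × 498 = 236649600.

236649600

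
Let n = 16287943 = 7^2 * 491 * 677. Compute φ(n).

φ(16287943) = 16287943 · (1 − 1/7) · (1 − 1/491) · (1 − 1/677)
       = 16287943 · 1987440/2326849 = 13912080.

13912080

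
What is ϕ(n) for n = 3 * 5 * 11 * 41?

3200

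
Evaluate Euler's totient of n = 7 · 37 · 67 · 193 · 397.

1083912192

φ(7) = 7 − 1 = 6.
φ(37) = 37 − 1 = 36.
φ(67) = 67 − 1 = 66.
φ(193) = 193 − 1 = 192.
φ(397) = 397 − 1 = 396.
φ(1329604213) = 6 × 36 × 66 × 192 × 396 = 1083912192.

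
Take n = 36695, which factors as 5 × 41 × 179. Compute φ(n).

φ(36695) = 36695 · (1 − 1/5) · (1 − 1/41) · (1 − 1/179)
       = 36695 · 28480/36695 = 28480.

28480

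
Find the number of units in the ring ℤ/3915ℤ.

Factor 3915: 3915 = 3^3 · 5 · 29.
φ(3^3) = 3^3 − 3^2 = 27 − 9 = 18.
φ(5) = 5 − 1 = 4.
φ(29) = 29 − 1 = 28.
Multiply: 18 · 4 · 28 = 2016.

2016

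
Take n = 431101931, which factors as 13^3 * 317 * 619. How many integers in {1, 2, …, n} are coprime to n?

396044064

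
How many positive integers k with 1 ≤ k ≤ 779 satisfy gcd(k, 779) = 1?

First factor: 779 = 19 · 41.
φ(779) = 779 · (1 − 1/19) · (1 − 1/41)
       = 779 · 720/779 = 720.

720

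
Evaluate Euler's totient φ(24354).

Factor 24354: 24354 = 2 · 3^3 · 11 · 41.
φ(2) = 2 − 1 = 1.
φ(3^3) = 3^2·(3−1) = 9·2 = 18.
φ(11) = 11 − 1 = 10.
φ(41) = 41 − 1 = 40.
φ(24354) = 1 × 18 × 10 × 40 = 7200.

7200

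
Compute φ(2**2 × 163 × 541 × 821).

143467200

φ(289592972) = 289592972 · (1 − 1/2) · (1 − 1/163) · (1 − 1/541) · (1 − 1/821)
       = 289592972 · 71733600/144796486 = 143467200.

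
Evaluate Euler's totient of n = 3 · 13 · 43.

φ(1677) = 1677 · (1 − 1/3) · (1 − 1/13) · (1 − 1/43)
       = 1677 · 1008/1677 = 1008.

1008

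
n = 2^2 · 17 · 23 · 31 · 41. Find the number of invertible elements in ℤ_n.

φ(1987844) = 1987844 · (1 − 1/2) · (1 − 1/17) · (1 − 1/23) · (1 − 1/31) · (1 − 1/41)
       = 1987844 · 422400/993922 = 844800.

844800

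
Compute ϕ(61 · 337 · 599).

12055680

φ(61) = 61 − 1 = 60.
φ(337) = 337 − 1 = 336.
φ(599) = 599 − 1 = 598.
Since φ is multiplicative, φ(12313643) = 60 · 336 · 598 = 12055680.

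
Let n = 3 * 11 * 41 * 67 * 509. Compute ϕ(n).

26822400

φ(46141359) = 46141359 · (1 − 1/3) · (1 − 1/11) · (1 − 1/41) · (1 − 1/67) · (1 − 1/509)
       = 46141359 · 26822400/46141359 = 26822400.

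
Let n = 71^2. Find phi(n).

φ(5041) = 5041 · (1 − 1/71)
       = 5041 · 70/71 = 4970.

4970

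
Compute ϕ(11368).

4704

Factor 11368: 11368 = 2^3 * 7^2 * 29.
φ(11368) = 11368 · (1 − 1/2) · (1 − 1/7) · (1 − 1/29)
       = 11368 · 168/406 = 4704.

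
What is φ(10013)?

Prime factorization: 10013 = 17 * 19 * 31.
φ(17) = 17 − 1 = 16.
φ(19) = 19 − 1 = 18.
φ(31) = 31 − 1 = 30.
Multiply: 16 · 18 · 30 = 8640.

8640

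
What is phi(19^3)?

6498

φ(19^3) = 19^3 − 19^2 = 6859 − 361 = 6498.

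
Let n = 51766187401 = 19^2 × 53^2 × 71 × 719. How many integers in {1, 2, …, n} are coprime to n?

φ(19^2) = 19^2 − 19^1 = 361 − 19 = 342.
φ(53^2) = 53^1·(53−1) = 53·52 = 2756.
φ(71) = 71 − 1 = 70.
φ(719) = 719 − 1 = 718.
Since φ is multiplicative, φ(51766187401) = 342 · 2756 · 70 · 718 = 47372663520.

47372663520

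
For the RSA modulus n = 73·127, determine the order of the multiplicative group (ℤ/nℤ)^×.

φ(pq) = (p−1)(q−1) = 72 · 126 = 9072.

9072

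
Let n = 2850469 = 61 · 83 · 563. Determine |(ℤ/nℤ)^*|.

2765040

φ(2850469) = 2850469 · (1 − 1/61) · (1 − 1/83) · (1 − 1/563)
       = 2850469 · 2765040/2850469 = 2765040.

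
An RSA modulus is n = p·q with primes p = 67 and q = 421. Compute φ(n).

φ(28207) = 28207 · (1 − 1/67) · (1 − 1/421)
       = 28207 · 27720/28207 = 27720.

27720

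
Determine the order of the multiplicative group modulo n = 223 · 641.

φ(223) = 223 − 1 = 222.
φ(641) = 641 − 1 = 640.
Since φ is multiplicative, φ(142943) = 222 · 640 = 142080.

142080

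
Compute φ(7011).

First factor: 7011 = 3^2 × 19 × 41.
φ(7011) = 7011 · (1 − 1/3) · (1 − 1/19) · (1 − 1/41)
       = 7011 · 1440/2337 = 4320.

4320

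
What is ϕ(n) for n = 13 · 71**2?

59640

φ(13) = 13 − 1 = 12.
φ(71^2) = 71^1·(71−1) = 71·70 = 4970.
φ(65533) = 12 × 4970 = 59640.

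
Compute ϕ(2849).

Factor 2849: 2849 = 7 · 11 · 37.
φ(7) = 7 − 1 = 6.
φ(11) = 11 − 1 = 10.
φ(37) = 37 − 1 = 36.
Since φ is multiplicative, φ(2849) = 6 · 10 · 36 = 2160.

2160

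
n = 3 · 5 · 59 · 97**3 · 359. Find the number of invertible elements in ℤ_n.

150042989568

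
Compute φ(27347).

Prime factorization: 27347 = 23 × 29 × 41.
φ(27347) = 27347 · (1 − 1/23) · (1 − 1/29) · (1 − 1/41)
       = 27347 · 24640/27347 = 24640.

24640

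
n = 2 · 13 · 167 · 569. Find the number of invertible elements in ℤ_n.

1131456

φ(2470598) = 2470598 · (1 − 1/2) · (1 − 1/13) · (1 − 1/167) · (1 − 1/569)
       = 2470598 · 1131456/2470598 = 1131456.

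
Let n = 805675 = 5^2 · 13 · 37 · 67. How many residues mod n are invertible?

φ(5^2) = 5^2 − 5^1 = 25 − 5 = 20.
φ(13) = 13 − 1 = 12.
φ(37) = 37 − 1 = 36.
φ(67) = 67 − 1 = 66.
Since φ is multiplicative, φ(805675) = 20 · 12 · 36 · 66 = 570240.

570240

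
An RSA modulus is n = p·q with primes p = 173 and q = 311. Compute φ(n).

53320

φ(pq) = (p−1)(q−1) = 172 · 310 = 53320.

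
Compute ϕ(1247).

1176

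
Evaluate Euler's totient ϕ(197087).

158400

197087 = 11 · 19 · 23 · 41.
φ(11) = 11 − 1 = 10.
φ(19) = 19 − 1 = 18.
φ(23) = 23 − 1 = 22.
φ(41) = 41 − 1 = 40.
Multiply: 10 · 18 · 22 · 40 = 158400.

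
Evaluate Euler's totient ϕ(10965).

10965 = 3 · 5 · 17 · 43.
φ(3) = 3 − 1 = 2.
φ(5) = 5 − 1 = 4.
φ(17) = 17 − 1 = 16.
φ(43) = 43 − 1 = 42.
Multiply: 2 · 4 · 16 · 42 = 5376.

5376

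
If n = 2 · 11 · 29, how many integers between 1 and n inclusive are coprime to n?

280

φ(638) = 638 · (1 − 1/2) · (1 − 1/11) · (1 − 1/29)
       = 638 · 280/638 = 280.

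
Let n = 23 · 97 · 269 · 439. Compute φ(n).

φ(23) = 23 − 1 = 22.
φ(97) = 97 − 1 = 96.
φ(269) = 269 − 1 = 268.
φ(439) = 439 − 1 = 438.
φ(263461021) = 22 × 96 × 268 × 438 = 247915008.

247915008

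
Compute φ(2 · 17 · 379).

φ(12886) = 12886 · (1 − 1/2) · (1 − 1/17) · (1 − 1/379)
       = 12886 · 6048/12886 = 6048.

6048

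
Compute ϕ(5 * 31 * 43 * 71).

φ(473215) = 473215 · (1 − 1/5) · (1 − 1/31) · (1 − 1/43) · (1 − 1/71)
       = 473215 · 352800/473215 = 352800.

352800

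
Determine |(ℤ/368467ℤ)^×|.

First factor: 368467 = 11 × 19 × 41 × 43.
φ(368467) = 368467 · (1 − 1/11) · (1 − 1/19) · (1 − 1/41) · (1 − 1/43)
       = 368467 · 302400/368467 = 302400.

302400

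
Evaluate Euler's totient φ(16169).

14256

16169 = 19 · 23 · 37.
φ(19) = 19 − 1 = 18.
φ(23) = 23 − 1 = 22.
φ(37) = 37 − 1 = 36.
Multiply: 18 · 22 · 36 = 14256.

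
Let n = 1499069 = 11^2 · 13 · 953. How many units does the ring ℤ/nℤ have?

φ(11^2) = 11^2 − 11^1 = 121 − 11 = 110.
φ(13) = 13 − 1 = 12.
φ(953) = 953 − 1 = 952.
φ(1499069) = 110 × 12 × 952 = 1256640.

1256640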